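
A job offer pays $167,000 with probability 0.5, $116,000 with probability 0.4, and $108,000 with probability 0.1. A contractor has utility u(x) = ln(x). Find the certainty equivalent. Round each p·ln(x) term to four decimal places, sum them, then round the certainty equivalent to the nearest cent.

$138,192.10

E[u] = 0.5·ln(167000) + 0.4·ln(116000) + 0.1·ln(108000) = 6.0129 + 4.6645 + 1.1590 = 11.8364
CE = e^11.8364 ≈ 138192.10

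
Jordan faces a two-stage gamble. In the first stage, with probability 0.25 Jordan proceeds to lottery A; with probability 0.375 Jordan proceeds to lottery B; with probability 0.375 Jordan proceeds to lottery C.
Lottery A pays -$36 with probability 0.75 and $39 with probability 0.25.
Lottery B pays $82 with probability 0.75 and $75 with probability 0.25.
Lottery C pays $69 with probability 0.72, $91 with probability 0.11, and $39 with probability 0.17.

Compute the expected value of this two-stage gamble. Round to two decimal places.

EV(A) = 0.75 × (-36) + 0.25 × 39 = -27 + 9.75 = -17.25
EV(B) = 0.75 × 82 + 0.25 × 75 = 61.5 + 18.75 = 80.25
EV(C) = 0.72 × 69 + 0.11 × 91 + 0.17 × 39 = 49.68 + 10.01 + 6.63 = 66.32
Overall = 0.25 × (-17.25) + 0.375 × 80.25 + 0.375 × 66.32 = -4.3125 + 30.09375 + 24.87 = 50.65125

$50.65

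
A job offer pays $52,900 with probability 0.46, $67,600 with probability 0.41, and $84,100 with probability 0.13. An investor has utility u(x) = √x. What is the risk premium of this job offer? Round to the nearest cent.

E[u] = 0.46·√52900 + 0.41·√67600 + 0.13·√84100 = 0.46·230 + 0.41·260 + 0.13·290 = 250.1
CE = (250.1)² = 62550.01
Risk premium = EV − CE = 62983 − 62550.01 = 432.99

$432.99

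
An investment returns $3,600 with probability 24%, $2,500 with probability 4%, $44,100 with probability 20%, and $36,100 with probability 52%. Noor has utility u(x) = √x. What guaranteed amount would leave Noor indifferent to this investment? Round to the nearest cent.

$24,711.84

E[u] = 0.24·√3600 + 0.04·√2500 + 0.2·√44100 + 0.52·√36100 = 0.24·60 + 0.04·50 + 0.2·210 + 0.52·190 = 157.2
CE = (157.2)² = 24711.84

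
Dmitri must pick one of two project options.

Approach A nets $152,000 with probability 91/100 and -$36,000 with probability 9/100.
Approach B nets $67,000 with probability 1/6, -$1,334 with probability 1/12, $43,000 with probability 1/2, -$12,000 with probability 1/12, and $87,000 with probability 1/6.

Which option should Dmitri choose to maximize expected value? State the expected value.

Approach A = 91/100 × 152000 + 9/100 × (-36000) = 138320 − 3240 = 135080
Approach B = 1/6 × 67000 + 1/12 × (-1334) + 1/2 × 43000 + 1/12 × (-12000) + 1/6 × 87000 = 11166.6667 − 111.1667 + 21500 − 1000 + 14500 = 46055.5

Approach A ($135,080)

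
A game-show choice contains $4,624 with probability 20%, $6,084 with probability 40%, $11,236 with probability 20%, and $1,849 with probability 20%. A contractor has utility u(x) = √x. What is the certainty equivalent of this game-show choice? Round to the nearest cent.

E[u] = 0.2·√4624 + 0.4·√6084 + 0.2·√11236 + 0.2·√1849 = 0.2·68 + 0.4·78 + 0.2·106 + 0.2·43 = 74.6
CE = (74.6)² = 5565.16

$5,565.16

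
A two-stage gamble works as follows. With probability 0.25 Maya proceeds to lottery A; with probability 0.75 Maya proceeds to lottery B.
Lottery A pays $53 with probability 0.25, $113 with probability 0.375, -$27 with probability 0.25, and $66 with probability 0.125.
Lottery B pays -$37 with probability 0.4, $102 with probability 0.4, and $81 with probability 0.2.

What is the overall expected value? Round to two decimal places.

EV(A) = 0.25 × 53 + 0.375 × 113 + 0.25 × (-27) + 0.125 × 66 = 13.25 + 42.375 − 6.75 + 8.25 = 57.125
EV(B) = 0.4 × (-37) + 0.4 × 102 + 0.2 × 81 = -14.8 + 40.8 + 16.2 = 42.2
Overall = 0.25 × 57.125 + 0.75 × 42.2 = 14.28125 + 31.65 = 45.93125

$45.93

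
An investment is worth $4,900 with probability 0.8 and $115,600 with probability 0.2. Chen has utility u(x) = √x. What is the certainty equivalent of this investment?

E[u] = 0.8·√4900 + 0.2·√115600 = 0.8·70 + 0.2·340 = 124
CE = (124)² = 15376

$15,376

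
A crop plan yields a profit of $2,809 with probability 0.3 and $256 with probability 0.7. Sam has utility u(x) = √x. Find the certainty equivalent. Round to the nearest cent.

E[u] = 0.3·√2809 + 0.7·√256 = 0.3·53 + 0.7·16 = 27.1
CE = (27.1)² = 734.41

$734.41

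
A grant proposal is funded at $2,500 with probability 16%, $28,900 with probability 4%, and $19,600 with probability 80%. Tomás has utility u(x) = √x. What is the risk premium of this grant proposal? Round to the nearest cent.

$1,157.76

E[u] = 0.16·√2500 + 0.04·√28900 + 0.8·√19600 = 0.16·50 + 0.04·170 + 0.8·140 = 126.8
CE = (126.8)² = 16078.24
Risk premium = EV − CE = 17236 − 16078.24 = 1157.76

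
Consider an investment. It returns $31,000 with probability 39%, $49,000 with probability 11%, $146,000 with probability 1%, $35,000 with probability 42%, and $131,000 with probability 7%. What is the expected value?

EV = 0.39 × 31000 + 0.11 × 49000 + 0.01 × 146000 + 0.42 × 35000 + 0.07 × 131000 = 12090 + 5390 + 1460 + 14700 + 9170 = 42810

$42,810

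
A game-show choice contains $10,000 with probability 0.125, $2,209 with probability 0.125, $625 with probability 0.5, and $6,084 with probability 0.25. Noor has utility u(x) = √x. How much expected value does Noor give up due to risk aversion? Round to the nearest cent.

$821.98

E[u] = 0.125·√10000 + 0.125·√2209 + 0.5·√625 + 0.25·√6084 = 0.125·100 + 0.125·47 + 0.5·25 + 0.25·78 = 50.375
CE = (50.375)² = 2537.640625
Risk premium = EV − CE = 3359.625 − 2537.640625 = 821.984375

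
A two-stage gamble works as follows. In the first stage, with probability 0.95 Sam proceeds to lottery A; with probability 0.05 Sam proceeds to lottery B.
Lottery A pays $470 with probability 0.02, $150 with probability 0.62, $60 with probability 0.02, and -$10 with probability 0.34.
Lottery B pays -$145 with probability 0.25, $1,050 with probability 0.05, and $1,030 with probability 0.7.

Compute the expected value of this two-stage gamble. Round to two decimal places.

$132.05

EV(A) = 0.02 × 470 + 0.62 × 150 + 0.02 × 60 + 0.34 × (-10) = 9.4 + 93 + 1.2 − 3.4 = 100.2
EV(B) = 0.25 × (-145) + 0.05 × 1050 + 0.7 × 1030 = -36.25 + 52.5 + 721 = 737.25
Overall = 0.95 × 100.2 + 0.05 × 737.25 = 95.19 + 36.8625 = 132.0525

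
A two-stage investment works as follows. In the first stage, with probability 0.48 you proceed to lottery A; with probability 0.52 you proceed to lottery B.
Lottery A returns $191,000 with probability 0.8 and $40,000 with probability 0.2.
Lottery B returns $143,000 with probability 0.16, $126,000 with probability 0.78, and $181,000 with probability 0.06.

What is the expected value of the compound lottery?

EV(A) = 0.8 × 191000 + 0.2 × 40000 = 152800 + 8000 = 160800
EV(B) = 0.16 × 143000 + 0.78 × 126000 + 0.06 × 181000 = 22880 + 98280 + 10860 = 132020
Overall = 0.48 × 160800 + 0.52 × 132020 = 77184 + 68650.4 = 145834.4

$145,834.40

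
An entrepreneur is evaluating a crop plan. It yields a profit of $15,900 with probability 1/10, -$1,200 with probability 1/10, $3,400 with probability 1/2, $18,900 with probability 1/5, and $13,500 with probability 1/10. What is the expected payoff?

EV = 1/10 × 15900 + 1/10 × (-1200) + 1/2 × 3400 + 1/5 × 18900 + 1/10 × 13500 = 1590 − 120 + 1700 + 3780 + 1350 = 8300

$8,300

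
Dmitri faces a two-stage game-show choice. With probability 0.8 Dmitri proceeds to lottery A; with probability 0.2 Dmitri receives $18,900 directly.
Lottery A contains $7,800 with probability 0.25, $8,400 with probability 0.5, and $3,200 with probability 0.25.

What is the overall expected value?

EV(A) = 0.25 × 7800 + 0.5 × 8400 + 0.25 × 3200 = 1950 + 4200 + 800 = 6950
Branch B: 18900 (certain)
Overall = 0.8 × 6950 + 0.2 × 18900 = 5560 + 3780 = 9340

$9,340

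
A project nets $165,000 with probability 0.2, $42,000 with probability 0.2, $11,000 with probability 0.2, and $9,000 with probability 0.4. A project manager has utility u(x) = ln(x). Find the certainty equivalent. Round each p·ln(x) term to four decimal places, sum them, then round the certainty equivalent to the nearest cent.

$22,808.76

E[u] = 0.2·ln(165000) + 0.2·ln(42000) + 0.2·ln(11000) + 0.4·ln(9000) = 2.4027 + 2.1291 + 1.8611 + 3.6420 = 10.0349
CE = e^10.0349 ≈ 22808.76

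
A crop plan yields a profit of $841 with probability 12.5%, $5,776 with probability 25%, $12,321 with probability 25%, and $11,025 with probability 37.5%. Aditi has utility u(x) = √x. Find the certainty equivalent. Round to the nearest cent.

E[u] = 0.125·√841 + 0.25·√5776 + 0.25·√12321 + 0.375·√11025 = 0.125·29 + 0.25·76 + 0.25·111 + 0.375·105 = 89.75
CE = (89.75)² = 8055.0625

$8,055.06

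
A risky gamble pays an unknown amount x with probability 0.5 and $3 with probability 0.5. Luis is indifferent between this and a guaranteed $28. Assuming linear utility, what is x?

0.5·x + 0.5·3 = 28
0.5·x = 28 − 1.5 = 26.5
x = 26.5 / 0.5 = 53

x = $53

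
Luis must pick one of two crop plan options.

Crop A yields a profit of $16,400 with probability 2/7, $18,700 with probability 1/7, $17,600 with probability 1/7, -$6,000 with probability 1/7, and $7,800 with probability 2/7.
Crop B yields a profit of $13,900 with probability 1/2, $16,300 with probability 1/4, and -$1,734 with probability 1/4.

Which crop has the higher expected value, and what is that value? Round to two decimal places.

Crop A = 2/7 × 16400 + 1/7 × 18700 + 1/7 × 17600 + 1/7 × (-6000) + 2/7 × 7800 = 4685.7143 + 2671.4286 + 2514.2857 − 857.1429 + 2228.5714 = 11242.8571
Crop B = 1/2 × 13900 + 1/4 × 16300 + 1/4 × (-1734) = 6950 + 4075 − 433.5 = 10591.5

Crop A ($11,242.86)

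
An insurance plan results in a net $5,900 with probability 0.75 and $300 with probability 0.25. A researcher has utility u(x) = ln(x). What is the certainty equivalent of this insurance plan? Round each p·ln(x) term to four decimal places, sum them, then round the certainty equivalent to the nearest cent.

E[u] = 0.75·ln(5900) + 0.25·ln(300) = 6.5120 + 1.4259 = 7.9379
CE = e^7.9379 ≈ 2801.47

$2,801.47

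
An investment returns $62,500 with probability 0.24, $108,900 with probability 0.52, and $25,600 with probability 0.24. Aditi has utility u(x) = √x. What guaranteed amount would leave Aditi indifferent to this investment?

E[u] = 0.24·√62500 + 0.52·√108900 + 0.24·√25600 = 0.24·250 + 0.52·330 + 0.24·160 = 270
CE = (270)² = 72900

$72,900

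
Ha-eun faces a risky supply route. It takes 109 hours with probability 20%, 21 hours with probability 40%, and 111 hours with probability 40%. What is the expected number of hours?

EV = 0.2 × 109 + 0.4 × 21 + 0.4 × 111 = 21.8 + 8.4 + 44.4 = 74.6

74.6 hours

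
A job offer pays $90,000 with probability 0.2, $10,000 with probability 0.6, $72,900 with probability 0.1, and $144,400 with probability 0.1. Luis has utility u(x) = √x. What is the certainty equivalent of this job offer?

$34,225

E[u] = 0.2·√90000 + 0.6·√10000 + 0.1·√72900 + 0.1·√144400 = 0.2·300 + 0.6·100 + 0.1·270 + 0.1·380 = 185
CE = (185)² = 34225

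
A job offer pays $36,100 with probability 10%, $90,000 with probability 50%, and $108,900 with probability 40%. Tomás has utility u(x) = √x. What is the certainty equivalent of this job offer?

E[u] = 0.1·√36100 + 0.5·√90000 + 0.4·√108900 = 0.1·190 + 0.5·300 + 0.4·330 = 301
CE = (301)² = 90601

$90,601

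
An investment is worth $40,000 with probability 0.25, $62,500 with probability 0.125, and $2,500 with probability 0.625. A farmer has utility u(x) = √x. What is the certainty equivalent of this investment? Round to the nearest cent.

$12,656.25

E[u] = 0.25·√40000 + 0.125·√62500 + 0.625·√2500 = 0.25·200 + 0.125·250 + 0.625·50 = 112.5
CE = (112.5)² = 12656.25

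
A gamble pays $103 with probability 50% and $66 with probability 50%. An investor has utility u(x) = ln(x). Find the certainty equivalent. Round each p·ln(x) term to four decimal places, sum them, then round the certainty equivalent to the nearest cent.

E[u] = 0.5·ln(103) + 0.5·ln(66) = 2.3174 + 2.0948 = 4.4122
CE = e^4.4122 ≈ 82.45

$82.45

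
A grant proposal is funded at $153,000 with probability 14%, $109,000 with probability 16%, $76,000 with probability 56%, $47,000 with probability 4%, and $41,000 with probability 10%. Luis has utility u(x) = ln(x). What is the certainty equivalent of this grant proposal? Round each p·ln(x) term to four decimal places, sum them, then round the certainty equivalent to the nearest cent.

E[u] = 0.14·ln(153000) + 0.16·ln(109000) + 0.56·ln(76000) + 0.04·ln(47000) + 0.1·ln(41000) = 1.6713 + 1.8559 + 6.2936 + 0.4303 + 1.0621 = 11.3132
CE = e^11.3132 ≈ 81895.56

$81,895.56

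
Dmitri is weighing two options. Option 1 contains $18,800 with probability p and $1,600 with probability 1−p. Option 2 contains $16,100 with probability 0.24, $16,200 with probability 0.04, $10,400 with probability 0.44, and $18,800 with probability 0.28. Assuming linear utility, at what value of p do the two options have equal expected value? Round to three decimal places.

p = 0.741

EV(Option 2) = 0.24 × 16100 + 0.04 × 16200 + 0.44 × 10400 + 0.28 × 18800 = 3864 + 648 + 4576 + 5264 = 14352
p·18800 + (1−p)·1600 = 14352
17200p + 1600 = 14352
p = (14352 − 1600) / 17200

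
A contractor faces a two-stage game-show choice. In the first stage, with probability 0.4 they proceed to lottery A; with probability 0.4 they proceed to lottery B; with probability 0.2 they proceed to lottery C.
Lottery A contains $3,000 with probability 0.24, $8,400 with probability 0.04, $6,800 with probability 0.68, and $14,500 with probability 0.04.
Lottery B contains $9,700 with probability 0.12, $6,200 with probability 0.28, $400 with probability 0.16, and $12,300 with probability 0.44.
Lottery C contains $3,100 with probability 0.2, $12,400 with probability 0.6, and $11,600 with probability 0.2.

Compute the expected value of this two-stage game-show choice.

EV(A) = 0.24 × 3000 + 0.04 × 8400 + 0.68 × 6800 + 0.04 × 14500 = 720 + 336 + 4624 + 580 = 6260
EV(B) = 0.12 × 9700 + 0.28 × 6200 + 0.16 × 400 + 0.44 × 12300 = 1164 + 1736 + 64 + 5412 = 8376
EV(C) = 0.2 × 3100 + 0.6 × 12400 + 0.2 × 11600 = 620 + 7440 + 2320 = 10380
Overall = 0.4 × 6260 + 0.4 × 8376 + 0.2 × 10380 = 2504 + 3350.4 + 2076 = 7930.4

$7,930.40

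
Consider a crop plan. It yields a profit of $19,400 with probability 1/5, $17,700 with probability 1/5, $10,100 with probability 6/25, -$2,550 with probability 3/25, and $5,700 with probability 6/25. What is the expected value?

EV = 1/5 × 19400 + 1/5 × 17700 + 6/25 × 10100 + 3/25 × (-2550) + 6/25 × 5700 = 3880 + 3540 + 2424 − 306 + 1368 = 10906

$10,906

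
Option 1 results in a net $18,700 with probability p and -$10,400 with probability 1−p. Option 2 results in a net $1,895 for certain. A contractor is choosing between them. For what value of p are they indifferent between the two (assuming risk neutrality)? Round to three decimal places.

p = 0.423

p·18700 + (1−p)·(-10400) = 1895
29100p − 10400 = 1895
p = (1895 + 10400) / 29100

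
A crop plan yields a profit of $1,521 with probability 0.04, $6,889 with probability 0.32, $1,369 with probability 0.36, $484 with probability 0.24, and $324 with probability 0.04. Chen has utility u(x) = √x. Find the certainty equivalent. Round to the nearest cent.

E[u] = 0.04·√1521 + 0.32·√6889 + 0.36·√1369 + 0.24·√484 + 0.04·√324 = 0.04·39 + 0.32·83 + 0.36·37 + 0.24·22 + 0.04·18 = 47.44
CE = (47.44)² = 2250.5536

$2,250.55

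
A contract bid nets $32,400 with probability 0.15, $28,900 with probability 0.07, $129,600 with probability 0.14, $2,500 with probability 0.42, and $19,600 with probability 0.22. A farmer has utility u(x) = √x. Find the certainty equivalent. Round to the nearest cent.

E[u] = 0.15·√32400 + 0.07·√28900 + 0.14·√129600 + 0.42·√2500 + 0.22·√19600 = 0.15·180 + 0.07·170 + 0.14·360 + 0.42·50 + 0.22·140 = 141.1
CE = (141.1)² = 19909.21

$19,909.21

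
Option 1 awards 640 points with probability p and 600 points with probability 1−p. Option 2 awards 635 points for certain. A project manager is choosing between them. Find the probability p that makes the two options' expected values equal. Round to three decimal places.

p·640 + (1−p)·600 = 635
40p + 600 = 635
p = (635 − 600) / 40

p = 0.875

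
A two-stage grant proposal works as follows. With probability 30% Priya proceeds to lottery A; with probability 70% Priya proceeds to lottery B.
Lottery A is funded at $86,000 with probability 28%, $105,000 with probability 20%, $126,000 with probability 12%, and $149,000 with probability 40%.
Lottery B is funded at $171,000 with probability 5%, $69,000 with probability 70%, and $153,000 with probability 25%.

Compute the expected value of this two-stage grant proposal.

$102,510

EV(A) = 0.28 × 86000 + 0.2 × 105000 + 0.12 × 126000 + 0.4 × 149000 = 24080 + 21000 + 15120 + 59600 = 119800
EV(B) = 0.05 × 171000 + 0.7 × 69000 + 0.25 × 153000 = 8550 + 48300 + 38250 = 95100
Overall = 0.3 × 119800 + 0.7 × 95100 = 35940 + 66570 = 102510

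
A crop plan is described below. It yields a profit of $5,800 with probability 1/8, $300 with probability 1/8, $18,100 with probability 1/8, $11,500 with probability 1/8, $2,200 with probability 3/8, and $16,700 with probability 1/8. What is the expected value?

EV = 1/8 × 5800 + 1/8 × 300 + 1/8 × 18100 + 1/8 × 11500 + 3/8 × 2200 + 1/8 × 16700 = 725 + 37.5 + 2262.5 + 1437.5 + 825 + 2087.5 = 7375

$7,375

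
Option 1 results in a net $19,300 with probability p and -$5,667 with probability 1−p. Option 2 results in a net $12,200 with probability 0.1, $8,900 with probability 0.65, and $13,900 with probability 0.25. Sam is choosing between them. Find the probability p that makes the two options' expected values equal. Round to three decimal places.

p = 0.647

EV(Option 2) = 0.1 × 12200 + 0.65 × 8900 + 0.25 × 13900 = 1220 + 5785 + 3475 = 10480
p·19300 + (1−p)·(-5667) = 10480
24967p − 5667 = 10480
p = (10480 + 5667) / 24967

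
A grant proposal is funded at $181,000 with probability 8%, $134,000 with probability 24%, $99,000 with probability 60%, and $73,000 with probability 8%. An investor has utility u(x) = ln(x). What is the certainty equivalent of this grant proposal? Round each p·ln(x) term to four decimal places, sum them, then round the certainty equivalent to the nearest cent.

$109,032.36

E[u] = 0.08·ln(181000) + 0.24·ln(134000) + 0.6·ln(99000) + 0.08·ln(73000) = 0.9685 + 2.8333 + 6.9017 + 0.8959 = 11.5994
CE = e^11.5994 ≈ 109032.36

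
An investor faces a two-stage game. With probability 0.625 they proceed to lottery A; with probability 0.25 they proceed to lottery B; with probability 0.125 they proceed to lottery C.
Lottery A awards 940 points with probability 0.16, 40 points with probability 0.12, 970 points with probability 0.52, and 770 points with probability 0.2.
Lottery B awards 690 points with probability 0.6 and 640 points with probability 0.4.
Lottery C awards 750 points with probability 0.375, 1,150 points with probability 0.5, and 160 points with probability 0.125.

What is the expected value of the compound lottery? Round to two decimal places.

EV(A) = 0.16 × 940 + 0.12 × 40 + 0.52 × 970 + 0.2 × 770 = 150.4 + 4.8 + 504.4 + 154 = 813.6
EV(B) = 0.6 × 690 + 0.4 × 640 = 414 + 256 = 670
EV(C) = 0.375 × 750 + 0.5 × 1150 + 0.125 × 160 = 281.25 + 575 + 20 = 876.25
Overall = 0.625 × 813.6 + 0.25 × 670 + 0.125 × 876.25 = 508.5 + 167.5 + 109.53125 = 785.53125

785.53 points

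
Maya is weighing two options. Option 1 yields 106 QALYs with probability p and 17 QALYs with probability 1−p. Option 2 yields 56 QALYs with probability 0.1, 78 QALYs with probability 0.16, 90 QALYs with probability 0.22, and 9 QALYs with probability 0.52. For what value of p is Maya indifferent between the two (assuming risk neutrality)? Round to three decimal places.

p = 0.287

EV(Option 2) = 0.1 × 56 + 0.16 × 78 + 0.22 × 90 + 0.52 × 9 = 5.6 + 12.48 + 19.8 + 4.68 = 42.56
p·106 + (1−p)·17 = 42.56
89p + 17 = 42.56
p = (42.56 − 17) / 89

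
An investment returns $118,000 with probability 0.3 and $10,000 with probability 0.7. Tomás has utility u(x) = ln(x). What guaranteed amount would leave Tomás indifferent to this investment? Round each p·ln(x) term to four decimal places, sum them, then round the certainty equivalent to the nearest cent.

E[u] = 0.3·ln(118000) + 0.7·ln(10000) = 3.5035 + 6.4472 = 9.9507
CE = e^9.9507 ≈ 20966.89

$20,966.89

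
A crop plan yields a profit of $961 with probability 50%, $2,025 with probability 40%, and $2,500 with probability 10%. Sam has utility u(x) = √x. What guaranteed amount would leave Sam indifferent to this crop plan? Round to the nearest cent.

$1,482.25

E[u] = 0.5·√961 + 0.4·√2025 + 0.1·√2500 = 0.5·31 + 0.4·45 + 0.1·50 = 38.5
CE = (38.5)² = 1482.25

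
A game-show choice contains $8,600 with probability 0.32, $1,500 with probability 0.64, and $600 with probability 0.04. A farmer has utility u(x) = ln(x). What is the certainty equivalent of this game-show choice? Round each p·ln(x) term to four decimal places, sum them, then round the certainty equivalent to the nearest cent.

E[u] = 0.32·ln(8600) + 0.64·ln(1500) + 0.04·ln(600) = 2.8990 + 4.6805 + 0.2559 = 7.8354
CE = e^7.8354 ≈ 2528.55

$2,528.55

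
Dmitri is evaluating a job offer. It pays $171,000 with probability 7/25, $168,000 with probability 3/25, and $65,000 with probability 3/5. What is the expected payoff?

EV = 7/25 × 171000 + 3/25 × 168000 + 3/5 × 65000 = 47880 + 20160 + 39000 = 107040

$107,040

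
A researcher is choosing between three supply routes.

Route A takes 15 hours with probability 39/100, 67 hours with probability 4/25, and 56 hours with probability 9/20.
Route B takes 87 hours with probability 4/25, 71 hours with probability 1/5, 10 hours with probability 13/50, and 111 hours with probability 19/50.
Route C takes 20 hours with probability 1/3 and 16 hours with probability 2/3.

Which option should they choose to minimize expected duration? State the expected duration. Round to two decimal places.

Route C (17.33 hours)

Route A = 39/100 × 15 + 4/25 × 67 + 9/20 × 56 = 5.85 + 10.72 + 25.2 = 41.77
Route B = 4/25 × 87 + 1/5 × 71 + 13/50 × 10 + 19/50 × 111 = 13.92 + 14.2 + 2.6 + 42.18 = 72.9
Route C = 1/3 × 20 + 2/3 × 16 = 6.6667 + 10.6667 = 17.3333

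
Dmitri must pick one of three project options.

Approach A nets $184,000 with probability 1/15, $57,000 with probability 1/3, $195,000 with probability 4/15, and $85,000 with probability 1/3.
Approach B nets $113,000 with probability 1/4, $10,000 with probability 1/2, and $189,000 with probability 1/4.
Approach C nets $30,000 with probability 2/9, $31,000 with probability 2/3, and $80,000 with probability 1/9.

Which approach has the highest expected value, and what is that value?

Approach A = 1/15 × 184000 + 1/3 × 57000 + 4/15 × 195000 + 1/3 × 85000 = 12266.6667 + 19000 + 52000 + 28333.3333 = 111600
Approach B = 1/4 × 113000 + 1/2 × 10000 + 1/4 × 189000 = 28250 + 5000 + 47250 = 80500
Approach C = 2/9 × 30000 + 2/3 × 31000 + 1/9 × 80000 = 6666.6667 + 20666.6667 + 8888.8889 = 36222.2222

Approach A ($111,600)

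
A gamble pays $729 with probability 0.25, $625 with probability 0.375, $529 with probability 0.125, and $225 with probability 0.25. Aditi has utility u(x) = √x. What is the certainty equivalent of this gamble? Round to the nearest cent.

E[u] = 0.25·√729 + 0.375·√625 + 0.125·√529 + 0.25·√225 = 0.25·27 + 0.375·25 + 0.125·23 + 0.25·15 = 22.75
CE = (22.75)² = 517.5625

$517.56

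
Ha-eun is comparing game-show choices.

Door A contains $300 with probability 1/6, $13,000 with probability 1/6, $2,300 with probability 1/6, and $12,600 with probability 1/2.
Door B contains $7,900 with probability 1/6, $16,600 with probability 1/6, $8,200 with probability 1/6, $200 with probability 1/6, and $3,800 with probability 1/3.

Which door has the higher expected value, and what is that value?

Door A = 1/6 × 300 + 1/6 × 13000 + 1/6 × 2300 + 1/2 × 12600 = 50 + 2166.6667 + 383.3333 + 6300 = 8900
Door B = 1/6 × 7900 + 1/6 × 16600 + 1/6 × 8200 + 1/6 × 200 + 1/3 × 3800 = 1316.6667 + 2766.6667 + 1366.6667 + 33.3333 + 1266.6667 = 6750

Door A ($8,900)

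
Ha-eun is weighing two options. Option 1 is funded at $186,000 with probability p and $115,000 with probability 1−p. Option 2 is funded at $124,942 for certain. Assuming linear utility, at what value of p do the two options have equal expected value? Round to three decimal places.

p·186000 + (1−p)·115000 = 124942
71000p + 115000 = 124942
p = (124942 − 115000) / 71000

p = 0.140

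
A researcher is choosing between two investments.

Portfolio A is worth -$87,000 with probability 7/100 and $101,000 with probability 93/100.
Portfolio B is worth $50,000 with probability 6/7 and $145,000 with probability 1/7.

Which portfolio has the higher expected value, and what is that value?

Portfolio A ($87,840)

Portfolio A = 7/100 × (-87000) + 93/100 × 101000 = -6090 + 93930 = 87840
Portfolio B = 6/7 × 50000 + 1/7 × 145000 = 42857.1429 + 20714.2857 = 63571.4286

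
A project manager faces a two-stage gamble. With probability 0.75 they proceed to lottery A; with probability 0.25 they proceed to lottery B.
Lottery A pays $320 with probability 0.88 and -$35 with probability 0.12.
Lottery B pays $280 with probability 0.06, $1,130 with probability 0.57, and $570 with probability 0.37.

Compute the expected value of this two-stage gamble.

$426

EV(A) = 0.88 × 320 + 0.12 × (-35) = 281.6 − 4.2 = 277.4
EV(B) = 0.06 × 280 + 0.57 × 1130 + 0.37 × 570 = 16.8 + 644.1 + 210.9 = 871.8
Overall = 0.75 × 277.4 + 0.25 × 871.8 = 208.05 + 217.95 = 426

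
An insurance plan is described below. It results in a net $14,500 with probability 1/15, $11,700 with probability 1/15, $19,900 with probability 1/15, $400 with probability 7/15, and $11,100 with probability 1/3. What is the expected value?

EV = 1/15 × 14500 + 1/15 × 11700 + 1/15 × 19900 + 7/15 × 400 + 1/3 × 11100 = 966.6667 + 780 + 1326.6667 + 186.6667 + 3700 = 6960

$6,960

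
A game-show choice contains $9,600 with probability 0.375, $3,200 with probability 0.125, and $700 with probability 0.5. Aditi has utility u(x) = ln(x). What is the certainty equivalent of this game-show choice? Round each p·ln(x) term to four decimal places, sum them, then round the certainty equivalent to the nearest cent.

$2,259.73

E[u] = 0.375·ln(9600) + 0.125·ln(3200) + 0.5·ln(700) = 3.4386 + 1.0089 + 3.2755 = 7.7230
CE = e^7.7230 ≈ 2259.73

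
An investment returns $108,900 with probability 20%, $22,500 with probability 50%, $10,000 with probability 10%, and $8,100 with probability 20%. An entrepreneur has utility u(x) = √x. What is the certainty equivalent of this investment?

E[u] = 0.2·√108900 + 0.5·√22500 + 0.1·√10000 + 0.2·√8100 = 0.2·330 + 0.5·150 + 0.1·100 + 0.2·90 = 169
CE = (169)² = 28561

$28,561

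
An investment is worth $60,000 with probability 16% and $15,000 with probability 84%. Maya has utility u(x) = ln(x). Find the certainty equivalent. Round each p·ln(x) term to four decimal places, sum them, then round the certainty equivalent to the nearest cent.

$18,724.72

E[u] = 0.16·ln(60000) + 0.84·ln(15000) = 1.7603 + 8.0773 = 9.8376
CE = e^9.8376 ≈ 18724.72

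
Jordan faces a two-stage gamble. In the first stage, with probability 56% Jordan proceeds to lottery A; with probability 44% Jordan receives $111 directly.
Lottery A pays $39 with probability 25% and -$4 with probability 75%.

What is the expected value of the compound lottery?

$52.62

EV(A) = 0.25 × 39 + 0.75 × (-4) = 9.75 − 3 = 6.75
Branch B: 111 (certain)
Overall = 0.56 × 6.75 + 0.44 × 111 = 3.78 + 48.84 = 52.62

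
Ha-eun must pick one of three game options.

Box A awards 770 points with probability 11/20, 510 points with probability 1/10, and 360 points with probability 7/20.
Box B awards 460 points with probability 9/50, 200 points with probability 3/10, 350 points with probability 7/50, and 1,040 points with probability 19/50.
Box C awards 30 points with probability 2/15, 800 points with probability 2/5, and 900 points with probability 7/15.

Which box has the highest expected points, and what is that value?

Box C (744 points)

Box A = 11/20 × 770 + 1/10 × 510 + 7/20 × 360 = 423.5 + 51 + 126 = 600.5
Box B = 9/50 × 460 + 3/10 × 200 + 7/50 × 350 + 19/50 × 1040 = 82.8 + 60 + 49 + 395.2 = 587
Box C = 2/15 × 30 + 2/5 × 800 + 7/15 × 900 = 4 + 320 + 420 = 744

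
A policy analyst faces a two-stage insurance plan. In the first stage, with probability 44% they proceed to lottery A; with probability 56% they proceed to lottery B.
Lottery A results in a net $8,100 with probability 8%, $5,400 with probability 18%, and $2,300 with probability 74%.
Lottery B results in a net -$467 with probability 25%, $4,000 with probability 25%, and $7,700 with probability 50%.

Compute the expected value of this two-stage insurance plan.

EV(A) = 0.08 × 8100 + 0.18 × 5400 + 0.74 × 2300 = 648 + 972 + 1702 = 3322
EV(B) = 0.25 × (-467) + 0.25 × 4000 + 0.5 × 7700 = -116.75 + 1000 + 3850 = 4733.25
Overall = 0.44 × 3322 + 0.56 × 4733.25 = 1461.68 + 2650.62 = 4112.3

$4,112.30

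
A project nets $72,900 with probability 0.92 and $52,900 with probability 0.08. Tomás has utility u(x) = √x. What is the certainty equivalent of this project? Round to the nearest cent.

E[u] = 0.92·√72900 + 0.08·√52900 = 0.92·270 + 0.08·230 = 266.8
CE = (266.8)² = 71182.24

$71,182.24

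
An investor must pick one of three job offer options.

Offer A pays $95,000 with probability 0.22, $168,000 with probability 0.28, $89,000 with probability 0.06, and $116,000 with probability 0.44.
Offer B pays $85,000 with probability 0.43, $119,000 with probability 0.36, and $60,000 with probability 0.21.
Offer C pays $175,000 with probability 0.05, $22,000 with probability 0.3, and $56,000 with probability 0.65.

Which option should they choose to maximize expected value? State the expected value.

Offer A = 0.22 × 95000 + 0.28 × 168000 + 0.06 × 89000 + 0.44 × 116000 = 20900 + 47040 + 5340 + 51040 = 124320
Offer B = 0.43 × 85000 + 0.36 × 119000 + 0.21 × 60000 = 36550 + 42840 + 12600 = 91990
Offer C = 0.05 × 175000 + 0.3 × 22000 + 0.65 × 56000 = 8750 + 6600 + 36400 = 51750

Offer A ($124,320)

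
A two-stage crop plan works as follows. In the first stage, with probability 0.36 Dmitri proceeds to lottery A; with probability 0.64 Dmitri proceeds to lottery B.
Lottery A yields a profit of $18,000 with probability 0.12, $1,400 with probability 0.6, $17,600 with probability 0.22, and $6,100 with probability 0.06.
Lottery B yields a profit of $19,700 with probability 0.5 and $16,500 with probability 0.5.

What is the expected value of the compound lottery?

$14,189.68

EV(A) = 0.12 × 18000 + 0.6 × 1400 + 0.22 × 17600 + 0.06 × 6100 = 2160 + 840 + 3872 + 366 = 7238
EV(B) = 0.5 × 19700 + 0.5 × 16500 = 9850 + 8250 = 18100
Overall = 0.36 × 7238 + 0.64 × 18100 = 2605.68 + 11584 = 14189.68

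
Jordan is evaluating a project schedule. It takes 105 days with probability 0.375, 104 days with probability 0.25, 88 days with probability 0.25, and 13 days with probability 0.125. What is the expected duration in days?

89 days

EV = 0.375 × 105 + 0.25 × 104 + 0.25 × 88 + 0.125 × 13 = 39.375 + 26 + 22 + 1.625 = 89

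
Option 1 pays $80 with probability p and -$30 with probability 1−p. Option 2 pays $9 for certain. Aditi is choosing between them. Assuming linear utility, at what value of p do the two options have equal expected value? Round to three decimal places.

p = 0.355

p·80 + (1−p)·(-30) = 9
110p − 30 = 9
p = (9 + 30) / 110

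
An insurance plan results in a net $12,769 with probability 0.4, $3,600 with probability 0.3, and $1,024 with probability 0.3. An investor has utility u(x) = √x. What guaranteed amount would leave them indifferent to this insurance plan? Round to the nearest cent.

$5,299.84

E[u] = 0.4·√12769 + 0.3·√3600 + 0.3·√1024 = 0.4·113 + 0.3·60 + 0.3·32 = 72.8
CE = (72.8)² = 5299.84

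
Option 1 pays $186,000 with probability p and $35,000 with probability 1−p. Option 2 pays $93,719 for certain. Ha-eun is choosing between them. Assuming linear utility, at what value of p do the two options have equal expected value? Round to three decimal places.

p = 0.389

p·186000 + (1−p)·35000 = 93719
151000p + 35000 = 93719
p = (93719 − 35000) / 151000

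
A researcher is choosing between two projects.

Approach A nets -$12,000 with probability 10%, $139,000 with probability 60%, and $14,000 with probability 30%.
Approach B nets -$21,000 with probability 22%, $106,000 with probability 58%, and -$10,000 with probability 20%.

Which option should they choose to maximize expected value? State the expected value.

Approach A = 0.1 × (-12000) + 0.6 × 139000 + 0.3 × 14000 = -1200 + 83400 + 4200 = 86400
Approach B = 0.22 × (-21000) + 0.58 × 106000 + 0.2 × (-10000) = -4620 + 61480 − 2000 = 54860

Approach A ($86,400)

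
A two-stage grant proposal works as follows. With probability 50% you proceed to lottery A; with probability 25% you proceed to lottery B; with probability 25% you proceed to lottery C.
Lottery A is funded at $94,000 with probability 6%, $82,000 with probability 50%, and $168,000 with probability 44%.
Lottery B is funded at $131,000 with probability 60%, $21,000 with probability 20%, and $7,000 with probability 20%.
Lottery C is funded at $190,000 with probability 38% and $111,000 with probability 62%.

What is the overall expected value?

EV(A) = 0.06 × 94000 + 0.5 × 82000 + 0.44 × 168000 = 5640 + 41000 + 73920 = 120560
EV(B) = 0.6 × 131000 + 0.2 × 21000 + 0.2 × 7000 = 78600 + 4200 + 1400 = 84200
EV(C) = 0.38 × 190000 + 0.62 × 111000 = 72200 + 68820 = 141020
Overall = 0.5 × 120560 + 0.25 × 84200 + 0.25 × 141020 = 60280 + 21050 + 35255 = 116585

$116,585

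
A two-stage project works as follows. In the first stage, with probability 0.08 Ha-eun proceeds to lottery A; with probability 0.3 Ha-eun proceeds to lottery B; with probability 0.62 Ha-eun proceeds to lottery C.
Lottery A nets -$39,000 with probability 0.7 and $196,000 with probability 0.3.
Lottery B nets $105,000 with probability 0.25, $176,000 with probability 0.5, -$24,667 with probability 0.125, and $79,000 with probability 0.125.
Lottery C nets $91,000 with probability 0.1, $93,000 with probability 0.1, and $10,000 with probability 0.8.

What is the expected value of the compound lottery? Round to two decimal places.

EV(A) = 0.7 × (-39000) + 0.3 × 196000 = -27300 + 58800 = 31500
EV(B) = 0.25 × 105000 + 0.5 × 176000 + 0.125 × (-24667) + 0.125 × 79000 = 26250 + 88000 − 3083.375 + 9875 = 121041.625
EV(C) = 0.1 × 91000 + 0.1 × 93000 + 0.8 × 10000 = 9100 + 9300 + 8000 = 26400
Overall = 0.08 × 31500 + 0.3 × 121041.625 + 0.62 × 26400 = 2520 + 36312.4875 + 16368 = 55200.4875

$55,200.49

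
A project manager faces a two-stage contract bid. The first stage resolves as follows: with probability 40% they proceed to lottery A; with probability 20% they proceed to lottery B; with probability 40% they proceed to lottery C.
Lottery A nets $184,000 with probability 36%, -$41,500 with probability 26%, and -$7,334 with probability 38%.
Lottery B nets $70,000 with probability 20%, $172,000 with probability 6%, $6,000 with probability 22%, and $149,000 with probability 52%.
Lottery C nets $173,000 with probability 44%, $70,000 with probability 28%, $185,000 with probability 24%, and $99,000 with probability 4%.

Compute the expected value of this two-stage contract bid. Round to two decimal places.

$99,321.23

EV(A) = 0.36 × 184000 + 0.26 × (-41500) + 0.38 × (-7334) = 66240 − 10790 − 2786.92 = 52663.08
EV(B) = 0.2 × 70000 + 0.06 × 172000 + 0.22 × 6000 + 0.52 × 149000 = 14000 + 10320 + 1320 + 77480 = 103120
EV(C) = 0.44 × 173000 + 0.28 × 70000 + 0.24 × 185000 + 0.04 × 99000 = 76120 + 19600 + 44400 + 3960 = 144080
Overall = 0.4 × 52663.08 + 0.2 × 103120 + 0.4 × 144080 = 21065.232 + 20624 + 57632 = 99321.232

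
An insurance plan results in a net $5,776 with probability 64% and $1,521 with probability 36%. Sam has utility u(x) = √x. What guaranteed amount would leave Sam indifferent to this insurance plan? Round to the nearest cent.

E[u] = 0.64·√5776 + 0.36·√1521 = 0.64·76 + 0.36·39 = 62.68
CE = (62.68)² = 3928.7824

$3,928.78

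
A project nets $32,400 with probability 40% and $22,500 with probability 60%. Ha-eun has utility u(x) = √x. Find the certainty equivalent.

$26,244

E[u] = 0.4·√32400 + 0.6·√22500 = 0.4·180 + 0.6·150 = 162
CE = (162)² = 26244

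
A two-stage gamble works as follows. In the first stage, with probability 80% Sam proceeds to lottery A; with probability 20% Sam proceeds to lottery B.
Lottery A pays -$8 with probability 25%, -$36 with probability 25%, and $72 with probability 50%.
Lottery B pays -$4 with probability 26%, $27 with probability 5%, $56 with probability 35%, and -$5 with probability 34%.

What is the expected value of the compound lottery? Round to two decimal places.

$23.64

EV(A) = 0.25 × (-8) + 0.25 × (-36) + 0.5 × 72 = -2 − 9 + 36 = 25
EV(B) = 0.26 × (-4) + 0.05 × 27 + 0.35 × 56 + 0.34 × (-5) = -1.04 + 1.35 + 19.6 − 1.7 = 18.21
Overall = 0.8 × 25 + 0.2 × 18.21 = 20 + 3.642 = 23.642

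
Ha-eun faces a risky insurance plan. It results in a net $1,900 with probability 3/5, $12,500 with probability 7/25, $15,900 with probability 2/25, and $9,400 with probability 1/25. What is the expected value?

$6,288

EV = 3/5 × 1900 + 7/25 × 12500 + 2/25 × 15900 + 1/25 × 9400 = 1140 + 3500 + 1272 + 376 = 6288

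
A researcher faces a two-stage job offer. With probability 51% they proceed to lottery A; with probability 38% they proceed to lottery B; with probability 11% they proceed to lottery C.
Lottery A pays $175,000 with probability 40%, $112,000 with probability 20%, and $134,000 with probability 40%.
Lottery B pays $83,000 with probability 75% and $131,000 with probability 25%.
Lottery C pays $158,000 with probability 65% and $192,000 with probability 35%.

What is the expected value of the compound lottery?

EV(A) = 0.4 × 175000 + 0.2 × 112000 + 0.4 × 134000 = 70000 + 22400 + 53600 = 146000
EV(B) = 0.75 × 83000 + 0.25 × 131000 = 62250 + 32750 = 95000
EV(C) = 0.65 × 158000 + 0.35 × 192000 = 102700 + 67200 = 169900
Overall = 0.51 × 146000 + 0.38 × 95000 + 0.11 × 169900 = 74460 + 36100 + 18689 = 129249

$129,249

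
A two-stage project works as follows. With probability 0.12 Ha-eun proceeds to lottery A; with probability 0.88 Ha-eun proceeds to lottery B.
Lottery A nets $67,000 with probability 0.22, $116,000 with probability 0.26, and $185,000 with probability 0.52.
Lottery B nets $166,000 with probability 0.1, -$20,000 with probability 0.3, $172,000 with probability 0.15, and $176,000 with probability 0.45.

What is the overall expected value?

$118,660

EV(A) = 0.22 × 67000 + 0.26 × 116000 + 0.52 × 185000 = 14740 + 30160 + 96200 = 141100
EV(B) = 0.1 × 166000 + 0.3 × (-20000) + 0.15 × 172000 + 0.45 × 176000 = 16600 − 6000 + 25800 + 79200 = 115600
Overall = 0.12 × 141100 + 0.88 × 115600 = 16932 + 101728 = 118660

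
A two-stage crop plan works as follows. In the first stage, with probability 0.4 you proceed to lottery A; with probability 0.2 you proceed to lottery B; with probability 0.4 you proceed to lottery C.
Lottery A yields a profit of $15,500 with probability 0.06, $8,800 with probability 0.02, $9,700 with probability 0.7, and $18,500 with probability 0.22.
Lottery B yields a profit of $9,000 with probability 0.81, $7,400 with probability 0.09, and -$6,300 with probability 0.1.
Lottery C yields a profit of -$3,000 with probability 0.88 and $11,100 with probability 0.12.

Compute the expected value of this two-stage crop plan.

$5,728.40

EV(A) = 0.06 × 15500 + 0.02 × 8800 + 0.7 × 9700 + 0.22 × 18500 = 930 + 176 + 6790 + 4070 = 11966
EV(B) = 0.81 × 9000 + 0.09 × 7400 + 0.1 × (-6300) = 7290 + 666 − 630 = 7326
EV(C) = 0.88 × (-3000) + 0.12 × 11100 = -2640 + 1332 = -1308
Overall = 0.4 × 11966 + 0.2 × 7326 + 0.4 × (-1308) = 4786.4 + 1465.2 − 523.2 = 5728.4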